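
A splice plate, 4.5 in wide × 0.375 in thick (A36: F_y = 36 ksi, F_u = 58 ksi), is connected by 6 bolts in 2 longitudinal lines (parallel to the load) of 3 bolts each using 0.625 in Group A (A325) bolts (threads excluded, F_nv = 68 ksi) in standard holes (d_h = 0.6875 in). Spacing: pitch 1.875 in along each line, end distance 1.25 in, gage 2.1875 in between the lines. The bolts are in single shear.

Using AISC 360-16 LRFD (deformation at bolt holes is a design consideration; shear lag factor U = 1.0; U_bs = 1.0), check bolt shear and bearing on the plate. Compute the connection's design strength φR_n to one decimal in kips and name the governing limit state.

Bolt shear: A_b = π(0.625)²/4 = 0.3068 in². φR_n = 0.75 × 68 × 0.3068 × 6 × 1 = 93.9 kips.
Bearing (0.375 in plate, F_u = 58 ksi): end bolts L_c = 1.25 − 0.6875/2 = 0.90625, R_n = min(1.2×0.90625×0.375×58, 2.4×0.625×0.375×58) = 23.653 kips/bolt; interior L_c = 1.875 − 0.6875 = 1.1875, R_n = 30.994 kips/bolt. φR_n = 0.75 × (2×23.653 + 4×30.994) = 128.5 kips.
Governing: min(93.9, 128.5) = 93.9 kips → bolt shear.

93.9 kips (bolt shear governs)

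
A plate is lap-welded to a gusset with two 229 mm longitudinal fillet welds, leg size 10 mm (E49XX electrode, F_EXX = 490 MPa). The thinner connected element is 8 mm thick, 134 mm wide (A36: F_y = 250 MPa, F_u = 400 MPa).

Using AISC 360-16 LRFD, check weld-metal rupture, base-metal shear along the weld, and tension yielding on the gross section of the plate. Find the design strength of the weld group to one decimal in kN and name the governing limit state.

241.2 kN (gross-section yield governs)

Weld metal: throat = 0.707×10 = 7.07 mm, L = 2×229 = 458 mm. φR_n = 0.75 × 0.6 × 490 × 7.07 × 458 = 714.0 kN.
Base metal shear (8 mm plate): yield φR_n = 1.0×0.6×250×8×458 = 549.6 kN; rupture φR_n = 0.75×0.6×400×8×458 = 659.5 kN; take 549.6 kN (yield).
Tension yield (gross): A_g = 134×8 = 1072 mm². φR_n = 0.90 × 250 × 1072 = 241.2 kN.
Governing: min(714.0, 549.6, 241.2) = 241.2 kN → gross-section yield.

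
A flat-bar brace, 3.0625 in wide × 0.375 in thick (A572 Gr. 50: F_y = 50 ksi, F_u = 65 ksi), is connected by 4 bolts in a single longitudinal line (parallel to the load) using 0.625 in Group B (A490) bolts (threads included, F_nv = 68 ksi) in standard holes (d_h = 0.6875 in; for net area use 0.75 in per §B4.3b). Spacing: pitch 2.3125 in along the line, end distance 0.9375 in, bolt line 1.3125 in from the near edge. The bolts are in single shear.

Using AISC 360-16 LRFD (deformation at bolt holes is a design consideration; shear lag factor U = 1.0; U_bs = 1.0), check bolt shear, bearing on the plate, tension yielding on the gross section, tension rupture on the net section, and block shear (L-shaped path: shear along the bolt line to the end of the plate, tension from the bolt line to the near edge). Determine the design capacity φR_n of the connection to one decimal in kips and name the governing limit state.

Bolt shear: A_b = π(0.625)²/4 = 0.3068 in². φR_n = 0.75 × 68 × 0.3068 × 4 × 1 = 62.6 kips.
Bearing (0.375 in plate, F_u = 65 ksi): end bolts L_c = 0.9375 − 0.6875/2 = 0.59375, R_n = min(1.2×0.59375×0.375×65, 2.4×0.625×0.375×65) = 17.367 kips/bolt; interior L_c = 2.3125 − 0.6875 = 1.625, R_n = 36.563 kips/bolt. φR_n = 0.75 × (1×17.367 + 3×36.563) = 95.3 kips.
Tension yield (gross): A_g = 3.0625×0.375 = 1.1484 in². φR_n = 0.90 × 50 × 1.1484 = 51.7 kips.
Tension rupture (net): A_n = (3.0625 − 1×0.75)×0.375 = 0.86719 in² (U = 1.0, A_e = A_n). φR_n = 0.75 × 65 × 0.86719 = 42.3 kips.
Block shear: shear path 1×[0.9375+3×2.3125] = 1×7.875 in, A_gv = 2.9531, A_nv = 1×(7.875 − 3.5×0.75)×0.375 = 1.9688 in²; tension to near edge: (1.3125 − 0.5×0.75)×0.375 = 0.35156 in². R_n = min(0.6×65×1.9688, 0.6×50×2.9531) + 1.0×65×0.35156 = min(76.783, 88.593) + 22.851 = 99.634 kips. φR_n = 0.75 × 99.634 = 74.7 kips.
Governing: min(62.6, 95.3, 51.7, 42.3, 74.7) = 42.3 kips → net-section rupture.

42.3 kips (net-section rupture governs)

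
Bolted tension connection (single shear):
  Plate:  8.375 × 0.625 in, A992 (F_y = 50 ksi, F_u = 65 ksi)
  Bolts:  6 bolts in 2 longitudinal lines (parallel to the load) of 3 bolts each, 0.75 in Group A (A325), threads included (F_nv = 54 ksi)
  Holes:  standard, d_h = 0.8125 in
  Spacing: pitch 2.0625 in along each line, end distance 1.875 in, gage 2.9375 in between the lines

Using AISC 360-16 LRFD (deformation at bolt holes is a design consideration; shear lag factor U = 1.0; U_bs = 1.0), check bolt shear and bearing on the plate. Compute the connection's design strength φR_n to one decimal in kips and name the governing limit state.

Bolt shear: A_b = π(0.75)²/4 = 0.44179 in². φR_n = 0.75 × 54 × 0.44179 × 6 × 1 = 107.4 kips.
Bearing (0.625 in plate, F_u = 65 ksi): end bolts L_c = 1.875 − 0.8125/2 = 1.46875, R_n = min(1.2×1.46875×0.625×65, 2.4×0.75×0.625×65) = 71.602 kips/bolt; interior L_c = 2.0625 − 0.8125 = 1.25, R_n = 60.938 kips/bolt. φR_n = 0.75 × (2×71.602 + 4×60.938) = 290.2 kips.
Governing: min(107.4, 290.2) = 107.4 kips → bolt shear.

107.4 kips (bolt shear governs)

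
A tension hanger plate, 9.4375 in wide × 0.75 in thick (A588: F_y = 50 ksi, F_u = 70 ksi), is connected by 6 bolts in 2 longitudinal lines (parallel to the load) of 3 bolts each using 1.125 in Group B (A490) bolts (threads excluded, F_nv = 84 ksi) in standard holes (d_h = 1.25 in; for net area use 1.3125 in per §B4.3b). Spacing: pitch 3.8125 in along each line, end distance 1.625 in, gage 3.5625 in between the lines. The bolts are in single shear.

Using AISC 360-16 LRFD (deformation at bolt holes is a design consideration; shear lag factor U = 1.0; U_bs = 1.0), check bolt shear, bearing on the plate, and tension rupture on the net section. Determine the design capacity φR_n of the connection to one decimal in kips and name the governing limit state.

Bolt shear: A_b = π(1.125)²/4 = 0.99402 in². φR_n = 0.75 × 84 × 0.99402 × 6 × 1 = 375.7 kips.
Bearing (0.75 in plate, F_u = 70 ksi): end bolts L_c = 1.625 − 1.25/2 = 1, R_n = min(1.2×1×0.75×70, 2.4×1.125×0.75×70) = 63 kips/bolt; interior L_c = 3.8125 − 1.25 = 2.5625, R_n = 141.75 kips/bolt. φR_n = 0.75 × (2×63 + 4×141.75) = 519.8 kips.
Tension rupture (net): A_n = (9.4375 − 2×1.3125)×0.75 = 5.1094 in² (U = 1.0, A_e = A_n). φR_n = 0.75 × 70 × 5.1094 = 268.2 kips.
Governing: min(375.7, 519.8, 268.2) = 268.2 kips → net-section rupture.

268.2 kips (net-section rupture governs)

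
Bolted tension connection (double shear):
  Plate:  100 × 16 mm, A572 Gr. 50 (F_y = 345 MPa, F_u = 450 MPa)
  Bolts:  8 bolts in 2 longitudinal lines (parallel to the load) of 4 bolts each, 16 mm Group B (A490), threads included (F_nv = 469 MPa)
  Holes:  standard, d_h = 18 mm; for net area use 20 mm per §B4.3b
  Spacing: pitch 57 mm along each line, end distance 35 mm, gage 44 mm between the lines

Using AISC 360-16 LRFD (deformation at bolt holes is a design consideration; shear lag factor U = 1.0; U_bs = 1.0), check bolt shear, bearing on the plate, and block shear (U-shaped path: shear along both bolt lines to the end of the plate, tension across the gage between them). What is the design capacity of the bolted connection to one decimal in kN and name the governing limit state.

1010.9 kN (block shear governs)

Bolt shear: A_b = π(16)²/4 = 201.06 mm². φR_n = 0.75 × 469 × 201.06 × 8 × 2 = 1131.6 kN.
Bearing (16 mm plate, F_u = 450 MPa): end bolts L_c = 35 − 18/2 = 26, R_n = min(1.2×26×16×450, 2.4×16×16×450) = 224.64 kN/bolt; interior L_c = 57 − 18 = 39, R_n = 276.48 kN/bolt. φR_n = 0.75 × (2×224.64 + 6×276.48) = 1581.1 kN.
Block shear: shear path 2×[35+3×57] = 2×206 mm, A_gv = 6592, A_nv = 2×(206 − 3.5×20)×16 = 4352 mm²; tension across gage: (44 − 1×20)×16 = 384 mm². R_n = min(0.6×450×4352, 0.6×345×6592) + 1.0×450×384 = min(1175, 1364.5) + 172.8 = 1347.8 kN. φR_n = 0.75 × 1347.8 = 1010.9 kN.
Governing: min(1131.6, 1581.1, 1010.9) = 1010.9 kN → block shear.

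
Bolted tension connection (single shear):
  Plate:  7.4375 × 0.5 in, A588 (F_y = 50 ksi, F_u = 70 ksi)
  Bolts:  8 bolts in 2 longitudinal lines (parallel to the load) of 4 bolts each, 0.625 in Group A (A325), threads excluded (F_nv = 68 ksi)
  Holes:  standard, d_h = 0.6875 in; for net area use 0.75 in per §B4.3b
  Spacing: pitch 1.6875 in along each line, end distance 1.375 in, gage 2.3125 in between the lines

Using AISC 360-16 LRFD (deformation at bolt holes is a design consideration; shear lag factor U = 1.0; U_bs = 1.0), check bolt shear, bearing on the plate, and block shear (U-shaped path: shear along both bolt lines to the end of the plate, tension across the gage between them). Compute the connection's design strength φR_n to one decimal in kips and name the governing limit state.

125.2 kips (bolt shear governs)

Bolt shear: A_b = π(0.625)²/4 = 0.3068 in². φR_n = 0.75 × 68 × 0.3068 × 8 × 1 = 125.2 kips.
Bearing (0.5 in plate, F_u = 70 ksi): end bolts L_c = 1.375 − 0.6875/2 = 1.03125, R_n = min(1.2×1.03125×0.5×70, 2.4×0.625×0.5×70) = 43.313 kips/bolt; interior L_c = 1.6875 − 0.6875 = 1, R_n = 42 kips/bolt. φR_n = 0.75 × (2×43.313 + 6×42) = 254.0 kips.
Block shear: shear path 2×[1.375+3×1.6875] = 2×6.4375 in, A_gv = 6.4375, A_nv = 2×(6.4375 − 3.5×0.75)×0.5 = 3.8125 in²; tension across gage: (2.3125 − 1×0.75)×0.5 = 0.78125 in². R_n = min(0.6×70×3.8125, 0.6×50×6.4375) + 1.0×70×0.78125 = min(160.13, 193.13) + 54.688 = 214.82 kips. φR_n = 0.75 × 214.82 = 161.1 kips.
Governing: min(125.2, 254.0, 161.1) = 125.2 kips → bolt shear.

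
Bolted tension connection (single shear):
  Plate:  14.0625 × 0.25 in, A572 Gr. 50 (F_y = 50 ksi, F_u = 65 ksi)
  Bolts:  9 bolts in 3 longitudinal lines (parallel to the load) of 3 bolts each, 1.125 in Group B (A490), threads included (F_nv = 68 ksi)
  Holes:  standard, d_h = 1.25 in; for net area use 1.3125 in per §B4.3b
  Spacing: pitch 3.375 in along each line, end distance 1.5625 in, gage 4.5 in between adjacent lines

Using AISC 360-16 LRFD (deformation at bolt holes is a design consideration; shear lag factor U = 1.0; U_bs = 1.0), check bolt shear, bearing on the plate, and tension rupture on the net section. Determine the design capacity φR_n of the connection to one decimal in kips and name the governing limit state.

Bolt shear: A_b = π(1.125)²/4 = 0.99402 in². φR_n = 0.75 × 68 × 0.99402 × 9 × 1 = 456.3 kips.
Bearing (0.25 in plate, F_u = 65 ksi): end bolts L_c = 1.5625 − 1.25/2 = 0.9375, R_n = min(1.2×0.9375×0.25×65, 2.4×1.125×0.25×65) = 18.281 kips/bolt; interior L_c = 3.375 − 1.25 = 2.125, R_n = 41.438 kips/bolt. φR_n = 0.75 × (3×18.281 + 6×41.438) = 227.6 kips.
Tension rupture (net): A_n = (14.0625 − 3×1.3125)×0.25 = 2.5313 in² (U = 1.0, A_e = A_n). φR_n = 0.75 × 65 × 2.5313 = 123.4 kips.
Governing: min(456.3, 227.6, 123.4) = 123.4 kips → net-section rupture.

123.4 kips (net-section rupture governs)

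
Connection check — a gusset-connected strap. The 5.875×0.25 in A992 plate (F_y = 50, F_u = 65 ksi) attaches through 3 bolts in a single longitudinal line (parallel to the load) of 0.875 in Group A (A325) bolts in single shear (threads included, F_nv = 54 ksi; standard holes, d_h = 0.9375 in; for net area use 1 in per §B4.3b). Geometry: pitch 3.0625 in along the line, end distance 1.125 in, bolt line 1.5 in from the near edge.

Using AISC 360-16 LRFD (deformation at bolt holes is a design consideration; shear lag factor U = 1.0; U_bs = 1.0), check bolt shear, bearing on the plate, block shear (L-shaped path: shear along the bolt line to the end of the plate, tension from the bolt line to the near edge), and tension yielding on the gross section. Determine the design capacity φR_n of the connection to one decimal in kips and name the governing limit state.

Bolt shear: A_b = π(0.875)²/4 = 0.60132 in². φR_n = 0.75 × 54 × 0.60132 × 3 × 1 = 73.1 kips.
Bearing (0.25 in plate, F_u = 65 ksi): end bolts L_c = 1.125 − 0.9375/2 = 0.65625, R_n = min(1.2×0.65625×0.25×65, 2.4×0.875×0.25×65) = 12.797 kips/bolt; interior L_c = 3.0625 − 0.9375 = 2.125, R_n = 34.125 kips/bolt. φR_n = 0.75 × (1×12.797 + 2×34.125) = 60.8 kips.
Block shear: shear path 1×[1.125+2×3.0625] = 1×7.25 in, A_gv = 1.8125, A_nv = 1×(7.25 − 2.5×1)×0.25 = 1.1875 in²; tension to near edge: (1.5 − 0.5×1)×0.25 = 0.25 in². R_n = min(0.6×65×1.1875, 0.6×50×1.8125) + 1.0×65×0.25 = min(46.313, 54.375) + 16.25 = 62.563 kips. φR_n = 0.75 × 62.563 = 46.9 kips.
Tension yield (gross): A_g = 5.875×0.25 = 1.4688 in². φR_n = 0.90 × 50 × 1.4688 = 66.1 kips.
Governing: min(73.1, 60.8, 46.9, 66.1) = 46.9 kips → block shear.

46.9 kips (block shear governs)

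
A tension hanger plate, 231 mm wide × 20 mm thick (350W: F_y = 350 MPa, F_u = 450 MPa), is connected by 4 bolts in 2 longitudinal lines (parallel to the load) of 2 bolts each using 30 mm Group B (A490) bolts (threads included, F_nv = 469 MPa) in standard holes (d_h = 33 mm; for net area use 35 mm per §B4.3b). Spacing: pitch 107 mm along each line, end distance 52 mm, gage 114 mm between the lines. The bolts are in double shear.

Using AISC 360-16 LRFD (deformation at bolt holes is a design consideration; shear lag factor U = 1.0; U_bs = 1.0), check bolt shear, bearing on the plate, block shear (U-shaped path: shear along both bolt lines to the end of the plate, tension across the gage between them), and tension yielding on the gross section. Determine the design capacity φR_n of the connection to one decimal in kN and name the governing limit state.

1395.9 kN (block shear governs)

Bolt shear: A_b = π(30)²/4 = 706.86 mm². φR_n = 0.75 × 469 × 706.86 × 4 × 2 = 1989.1 kN.
Bearing (20 mm plate, F_u = 450 MPa): end bolts L_c = 52 − 33/2 = 35.5, R_n = min(1.2×35.5×20×450, 2.4×30×20×450) = 383.4 kN/bolt; interior L_c = 107 − 33 = 74, R_n = 648 kN/bolt. φR_n = 0.75 × (2×383.4 + 2×648) = 1547.1 kN.
Block shear: shear path 2×[52+1×107] = 2×159 mm, A_gv = 6360, A_nv = 2×(159 − 1.5×35)×20 = 4260 mm²; tension across gage: (114 − 1×35)×20 = 1580 mm². R_n = min(0.6×450×4260, 0.6×350×6360) + 1.0×450×1580 = min(1150.2, 1335.6) + 711 = 1861.2 kN. φR_n = 0.75 × 1861.2 = 1395.9 kN.
Tension yield (gross): A_g = 231×20 = 4620 mm². φR_n = 0.90 × 350 × 4620 = 1455.3 kN.
Governing: min(1989.1, 1547.1, 1395.9, 1455.3) = 1395.9 kN → block shear.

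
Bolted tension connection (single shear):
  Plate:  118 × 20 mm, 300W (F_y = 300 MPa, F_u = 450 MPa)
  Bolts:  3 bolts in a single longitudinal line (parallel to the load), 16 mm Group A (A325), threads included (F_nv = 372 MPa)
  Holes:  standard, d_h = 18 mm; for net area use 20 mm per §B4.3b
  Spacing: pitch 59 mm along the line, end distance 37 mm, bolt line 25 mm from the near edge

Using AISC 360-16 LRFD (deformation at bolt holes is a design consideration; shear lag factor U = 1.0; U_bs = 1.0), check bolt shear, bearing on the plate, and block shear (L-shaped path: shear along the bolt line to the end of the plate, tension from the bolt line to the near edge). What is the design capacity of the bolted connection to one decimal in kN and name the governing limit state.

Bolt shear: A_b = π(16)²/4 = 201.06 mm². φR_n = 0.75 × 372 × 201.06 × 3 × 1 = 168.3 kN.
Bearing (20 mm plate, F_u = 450 MPa): end bolts L_c = 37 − 18/2 = 28, R_n = min(1.2×28×20×450, 2.4×16×20×450) = 302.4 kN/bolt; interior L_c = 59 − 18 = 41, R_n = 345.6 kN/bolt. φR_n = 0.75 × (1×302.4 + 2×345.6) = 745.2 kN.
Block shear: shear path 1×[37+2×59] = 1×155 mm, A_gv = 3100, A_nv = 1×(155 − 2.5×20)×20 = 2100 mm²; tension to near edge: (25 − 0.5×20)×20 = 300 mm². R_n = min(0.6×450×2100, 0.6×300×3100) + 1.0×450×300 = min(567, 558) + 135 = 693 kN. φR_n = 0.75 × 693 = 519.8 kN.
Governing: min(168.3, 745.2, 519.8) = 168.3 kN → bolt shear.

168.3 kN (bolt shear governs)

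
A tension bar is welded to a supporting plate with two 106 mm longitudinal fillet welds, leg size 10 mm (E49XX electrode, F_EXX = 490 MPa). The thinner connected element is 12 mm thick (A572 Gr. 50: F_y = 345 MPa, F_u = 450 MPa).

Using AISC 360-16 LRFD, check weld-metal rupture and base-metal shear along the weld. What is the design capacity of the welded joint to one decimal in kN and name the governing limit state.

330.5 kN (weld metal governs)

Weld metal: throat = 0.707×10 = 7.07 mm, L = 2×106 = 212 mm. φR_n = 0.75 × 0.6 × 490 × 7.07 × 212 = 330.5 kN.
Base metal shear (12 mm plate): yield φR_n = 1.0×0.6×345×12×212 = 526.6 kN; rupture φR_n = 0.75×0.6×450×12×212 = 515.2 kN; take 515.2 kN (rupture).
Governing: min(330.5, 515.2) = 330.5 kN → weld metal.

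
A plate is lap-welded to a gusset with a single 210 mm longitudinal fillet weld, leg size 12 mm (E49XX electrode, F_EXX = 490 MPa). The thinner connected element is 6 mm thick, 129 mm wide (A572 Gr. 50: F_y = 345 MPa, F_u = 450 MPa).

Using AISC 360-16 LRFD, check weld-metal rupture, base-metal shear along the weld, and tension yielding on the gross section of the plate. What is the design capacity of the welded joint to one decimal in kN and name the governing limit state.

240.3 kN (gross-section yield governs)

Weld metal: throat = 0.707×12 = 8.484 mm, L = 210 mm. φR_n = 0.75 × 0.6 × 490 × 8.484 × 210 = 392.9 kN.
Base metal shear (6 mm plate): yield φR_n = 1.0×0.6×345×6×210 = 260.8 kN; rupture φR_n = 0.75×0.6×450×6×210 = 255.2 kN; take 255.2 kN (rupture).
Tension yield (gross): A_g = 129×6 = 774 mm². φR_n = 0.90 × 345 × 774 = 240.3 kN.
Governing: min(392.9, 255.2, 240.3) = 240.3 kN → gross-section yield.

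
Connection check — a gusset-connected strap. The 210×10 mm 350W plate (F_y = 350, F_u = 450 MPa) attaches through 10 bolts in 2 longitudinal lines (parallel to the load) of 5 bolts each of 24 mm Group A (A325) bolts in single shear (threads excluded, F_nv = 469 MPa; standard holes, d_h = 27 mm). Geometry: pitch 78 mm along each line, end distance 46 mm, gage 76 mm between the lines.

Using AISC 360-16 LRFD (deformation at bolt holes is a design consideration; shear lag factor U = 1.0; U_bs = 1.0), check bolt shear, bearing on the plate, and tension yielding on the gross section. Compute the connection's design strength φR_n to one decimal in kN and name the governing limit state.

661.5 kN (gross-section yield governs)

Bolt shear: A_b = π(24)²/4 = 452.39 mm². φR_n = 0.75 × 469 × 452.39 × 10 × 1 = 1591.3 kN.
Bearing (10 mm plate, F_u = 450 MPa): end bolts L_c = 46 − 27/2 = 32.5, R_n = min(1.2×32.5×10×450, 2.4×24×10×450) = 175.5 kN/bolt; interior L_c = 78 − 27 = 51, R_n = 259.2 kN/bolt. φR_n = 0.75 × (2×175.5 + 8×259.2) = 1818.5 kN.
Tension yield (gross): A_g = 210×10 = 2100 mm². φR_n = 0.90 × 350 × 2100 = 661.5 kN.
Governing: min(1591.3, 1818.5, 661.5) = 661.5 kN → gross-section yield.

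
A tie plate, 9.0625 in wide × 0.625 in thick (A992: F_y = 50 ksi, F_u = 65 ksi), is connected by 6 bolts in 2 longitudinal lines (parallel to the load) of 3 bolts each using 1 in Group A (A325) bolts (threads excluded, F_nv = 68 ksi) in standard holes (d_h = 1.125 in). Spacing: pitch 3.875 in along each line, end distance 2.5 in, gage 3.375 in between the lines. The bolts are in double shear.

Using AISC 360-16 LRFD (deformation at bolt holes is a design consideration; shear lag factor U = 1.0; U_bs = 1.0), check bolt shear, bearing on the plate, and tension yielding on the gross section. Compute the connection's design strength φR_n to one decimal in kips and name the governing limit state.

Bolt shear: A_b = π(1)²/4 = 0.7854 in². φR_n = 0.75 × 68 × 0.7854 × 6 × 2 = 480.7 kips.
Bearing (0.625 in plate, F_u = 65 ksi): end bolts L_c = 2.5 − 1.125/2 = 1.9375, R_n = min(1.2×1.9375×0.625×65, 2.4×1×0.625×65) = 94.453 kips/bolt; interior L_c = 3.875 − 1.125 = 2.75, R_n = 97.5 kips/bolt. φR_n = 0.75 × (2×94.453 + 4×97.5) = 434.2 kips.
Tension yield (gross): A_g = 9.0625×0.625 = 5.6641 in². φR_n = 0.90 × 50 × 5.6641 = 254.9 kips.
Governing: min(480.7, 434.2, 254.9) = 254.9 kips → gross-section yield.

254.9 kips (gross-section yield governs)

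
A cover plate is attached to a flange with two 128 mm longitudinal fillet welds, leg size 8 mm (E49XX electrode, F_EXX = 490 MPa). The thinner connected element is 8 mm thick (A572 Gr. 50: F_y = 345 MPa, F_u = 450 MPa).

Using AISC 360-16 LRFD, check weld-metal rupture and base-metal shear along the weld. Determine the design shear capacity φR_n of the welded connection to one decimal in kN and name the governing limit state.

319.3 kN (weld metal governs)

Weld metal: throat = 0.707×8 = 5.656 mm, L = 2×128 = 256 mm. φR_n = 0.75 × 0.6 × 490 × 5.656 × 256 = 319.3 kN.
Base metal shear (8 mm plate): yield φR_n = 1.0×0.6×345×8×256 = 423.9 kN; rupture φR_n = 0.75×0.6×450×8×256 = 414.7 kN; take 414.7 kN (rupture).
Governing: min(319.3, 414.7) = 319.3 kN → weld metal.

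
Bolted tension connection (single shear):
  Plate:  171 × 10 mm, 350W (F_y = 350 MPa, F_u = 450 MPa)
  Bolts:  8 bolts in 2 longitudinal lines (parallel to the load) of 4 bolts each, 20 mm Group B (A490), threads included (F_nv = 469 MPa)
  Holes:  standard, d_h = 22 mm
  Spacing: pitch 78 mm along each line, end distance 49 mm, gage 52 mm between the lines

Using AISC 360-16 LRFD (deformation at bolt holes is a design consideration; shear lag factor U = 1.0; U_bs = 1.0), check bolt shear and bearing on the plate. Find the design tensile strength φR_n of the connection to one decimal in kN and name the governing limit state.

Bolt shear: A_b = π(20)²/4 = 314.16 mm². φR_n = 0.75 × 469 × 314.16 × 8 × 1 = 884.0 kN.
Bearing (10 mm plate, F_u = 450 MPa): end bolts L_c = 49 − 22/2 = 38, R_n = min(1.2×38×10×450, 2.4×20×10×450) = 205.2 kN/bolt; interior L_c = 78 − 22 = 56, R_n = 216 kN/bolt. φR_n = 0.75 × (2×205.2 + 6×216) = 1279.8 kN.
Governing: min(884.0, 1279.8) = 884.0 kN → bolt shear.

884.0 kN (bolt shear governs)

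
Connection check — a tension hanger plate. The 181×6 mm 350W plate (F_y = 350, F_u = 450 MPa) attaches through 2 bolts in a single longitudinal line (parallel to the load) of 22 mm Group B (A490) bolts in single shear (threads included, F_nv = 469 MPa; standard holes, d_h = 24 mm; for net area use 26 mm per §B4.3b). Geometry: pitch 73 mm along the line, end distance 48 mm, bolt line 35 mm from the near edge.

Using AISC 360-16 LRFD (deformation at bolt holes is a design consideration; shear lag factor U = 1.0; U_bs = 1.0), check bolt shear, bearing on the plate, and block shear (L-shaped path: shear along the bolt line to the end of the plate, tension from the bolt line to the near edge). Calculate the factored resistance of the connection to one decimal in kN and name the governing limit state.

144.2 kN (block shear governs)

Bolt shear: A_b = π(22)²/4 = 380.13 mm². φR_n = 0.75 × 469 × 380.13 × 2 × 1 = 267.4 kN.
Bearing (6 mm plate, F_u = 450 MPa): end bolts L_c = 48 − 24/2 = 36, R_n = min(1.2×36×6×450, 2.4×22×6×450) = 116.64 kN/bolt; interior L_c = 73 − 24 = 49, R_n = 142.56 kN/bolt. φR_n = 0.75 × (1×116.64 + 1×142.56) = 194.4 kN.
Block shear: shear path 1×[48+1×73] = 1×121 mm, A_gv = 726, A_nv = 1×(121 − 1.5×26)×6 = 492 mm²; tension to near edge: (35 − 0.5×26)×6 = 132 mm². R_n = min(0.6×450×492, 0.6×350×726) + 1.0×450×132 = min(132.84, 152.46) + 59.4 = 192.24 kN. φR_n = 0.75 × 192.24 = 144.2 kN.
Governing: min(267.4, 194.4, 144.2) = 144.2 kN → block shear.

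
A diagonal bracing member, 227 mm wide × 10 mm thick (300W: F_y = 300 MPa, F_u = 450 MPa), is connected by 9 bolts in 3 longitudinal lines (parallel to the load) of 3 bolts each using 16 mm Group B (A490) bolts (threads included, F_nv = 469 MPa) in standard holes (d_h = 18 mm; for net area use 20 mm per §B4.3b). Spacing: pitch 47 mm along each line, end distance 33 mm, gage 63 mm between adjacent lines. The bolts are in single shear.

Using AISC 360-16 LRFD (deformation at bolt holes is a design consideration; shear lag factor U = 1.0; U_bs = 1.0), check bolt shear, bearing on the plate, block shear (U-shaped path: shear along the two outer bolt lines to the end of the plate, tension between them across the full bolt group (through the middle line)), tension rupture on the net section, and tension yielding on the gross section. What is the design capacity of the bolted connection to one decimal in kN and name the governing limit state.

Bolt shear: A_b = π(16)²/4 = 201.06 mm². φR_n = 0.75 × 469 × 201.06 × 9 × 1 = 636.5 kN.
Bearing (10 mm plate, F_u = 450 MPa): end bolts L_c = 33 − 18/2 = 24, R_n = min(1.2×24×10×450, 2.4×16×10×450) = 129.6 kN/bolt; interior L_c = 47 − 18 = 29, R_n = 156.6 kN/bolt. φR_n = 0.75 × (3×129.6 + 6×156.6) = 996.3 kN.
Block shear: shear path 2×[33+2×47] = 2×127 mm, A_gv = 2540, A_nv = 2×(127 − 2.5×20)×10 = 1540 mm²; tension across gage: (126 − 2×20)×10 = 860 mm². R_n = min(0.6×450×1540, 0.6×300×2540) + 1.0×450×860 = min(415.8, 457.2) + 387 = 802.8 kN. φR_n = 0.75 × 802.8 = 602.1 kN.
Tension rupture (net): A_n = (227 − 3×20)×10 = 1670 mm² (U = 1.0, A_e = A_n). φR_n = 0.75 × 450 × 1670 = 563.6 kN.
Tension yield (gross): A_g = 227×10 = 2270 mm². φR_n = 0.90 × 300 × 2270 = 612.9 kN.
Governing: min(636.5, 996.3, 602.1, 563.6, 612.9) = 563.6 kN → net-section rupture.

563.6 kN (net-section rupture governs)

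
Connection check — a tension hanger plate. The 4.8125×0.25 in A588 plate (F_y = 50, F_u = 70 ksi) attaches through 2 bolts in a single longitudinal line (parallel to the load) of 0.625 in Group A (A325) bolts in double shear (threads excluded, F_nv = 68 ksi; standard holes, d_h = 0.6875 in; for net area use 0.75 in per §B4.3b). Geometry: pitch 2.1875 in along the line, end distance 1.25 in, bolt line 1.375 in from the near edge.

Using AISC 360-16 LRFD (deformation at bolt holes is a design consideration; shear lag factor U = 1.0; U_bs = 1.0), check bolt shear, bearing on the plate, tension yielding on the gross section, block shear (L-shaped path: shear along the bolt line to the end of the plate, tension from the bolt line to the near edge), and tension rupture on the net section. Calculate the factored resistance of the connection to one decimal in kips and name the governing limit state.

31.3 kips (block shear governs)

Bolt shear: A_b = π(0.625)²/4 = 0.3068 in². φR_n = 0.75 × 68 × 0.3068 × 2 × 2 = 62.6 kips.
Bearing (0.25 in plate, F_u = 70 ksi): end bolts L_c = 1.25 − 0.6875/2 = 0.90625, R_n = min(1.2×0.90625×0.25×70, 2.4×0.625×0.25×70) = 19.031 kips/bolt; interior L_c = 2.1875 − 0.6875 = 1.5, R_n = 26.25 kips/bolt. φR_n = 0.75 × (1×19.031 + 1×26.25) = 34.0 kips.
Tension yield (gross): A_g = 4.8125×0.25 = 1.2031 in². φR_n = 0.90 × 50 × 1.2031 = 54.1 kips.
Block shear: shear path 1×[1.25+1×2.1875] = 1×3.4375 in, A_gv = 0.85938, A_nv = 1×(3.4375 − 1.5×0.75)×0.25 = 0.57813 in²; tension to near edge: (1.375 − 0.5×0.75)×0.25 = 0.25 in². R_n = min(0.6×70×0.57813, 0.6×50×0.85938) + 1.0×70×0.25 = min(24.281, 25.781) + 17.5 = 41.781 kips. φR_n = 0.75 × 41.781 = 31.3 kips.
Tension rupture (net): A_n = (4.8125 − 1×0.75)×0.25 = 1.0156 in² (U = 1.0, A_e = A_n). φR_n = 0.75 × 70 × 1.0156 = 53.3 kips.
Governing: min(62.6, 34.0, 54.1, 31.3, 53.3) = 31.3 kips → block shear.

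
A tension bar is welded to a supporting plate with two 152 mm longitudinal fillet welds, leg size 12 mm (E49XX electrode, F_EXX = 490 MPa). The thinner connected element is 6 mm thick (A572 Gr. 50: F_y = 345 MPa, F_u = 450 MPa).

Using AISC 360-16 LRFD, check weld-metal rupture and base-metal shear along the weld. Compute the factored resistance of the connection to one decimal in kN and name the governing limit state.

Weld metal: throat = 0.707×12 = 8.484 mm, L = 2×152 = 304 mm. φR_n = 0.75 × 0.6 × 490 × 8.484 × 304 = 568.7 kN.
Base metal shear (6 mm plate): yield φR_n = 1.0×0.6×345×6×304 = 377.6 kN; rupture φR_n = 0.75×0.6×450×6×304 = 369.4 kN; take 369.4 kN (rupture).
Governing: min(568.7, 369.4) = 369.4 kN → base-metal shear.

369.4 kN (base-metal shear governs)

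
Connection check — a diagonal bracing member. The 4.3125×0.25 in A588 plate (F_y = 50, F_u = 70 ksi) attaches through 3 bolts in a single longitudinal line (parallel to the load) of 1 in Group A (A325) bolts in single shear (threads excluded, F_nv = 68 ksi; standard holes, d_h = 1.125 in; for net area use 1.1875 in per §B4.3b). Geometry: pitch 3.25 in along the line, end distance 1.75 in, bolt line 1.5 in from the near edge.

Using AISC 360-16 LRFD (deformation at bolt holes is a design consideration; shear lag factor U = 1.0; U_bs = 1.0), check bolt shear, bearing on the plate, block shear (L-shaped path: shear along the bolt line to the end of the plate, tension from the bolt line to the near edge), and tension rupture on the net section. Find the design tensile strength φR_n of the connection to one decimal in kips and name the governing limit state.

41.0 kips (net-section rupture governs)

Bolt shear: A_b = π(1)²/4 = 0.7854 in². φR_n = 0.75 × 68 × 0.7854 × 3 × 1 = 120.2 kips.
Bearing (0.25 in plate, F_u = 70 ksi): end bolts L_c = 1.75 − 1.125/2 = 1.1875, R_n = min(1.2×1.1875×0.25×70, 2.4×1×0.25×70) = 24.938 kips/bolt; interior L_c = 3.25 − 1.125 = 2.125, R_n = 42 kips/bolt. φR_n = 0.75 × (1×24.938 + 2×42) = 81.7 kips.
Block shear: shear path 1×[1.75+2×3.25] = 1×8.25 in, A_gv = 2.0625, A_nv = 1×(8.25 − 2.5×1.1875)×0.25 = 1.3203 in²; tension to near edge: (1.5 − 0.5×1.1875)×0.25 = 0.22656 in². R_n = min(0.6×70×1.3203, 0.6×50×2.0625) + 1.0×70×0.22656 = min(55.453, 61.875) + 15.859 = 71.312 kips. φR_n = 0.75 × 71.312 = 53.5 kips.
Tension rupture (net): A_n = (4.3125 − 1×1.1875)×0.25 = 0.78125 in² (U = 1.0, A_e = A_n). φR_n = 0.75 × 70 × 0.78125 = 41.0 kips.
Governing: min(120.2, 81.7, 53.5, 41.0) = 41.0 kips → net-section rupture.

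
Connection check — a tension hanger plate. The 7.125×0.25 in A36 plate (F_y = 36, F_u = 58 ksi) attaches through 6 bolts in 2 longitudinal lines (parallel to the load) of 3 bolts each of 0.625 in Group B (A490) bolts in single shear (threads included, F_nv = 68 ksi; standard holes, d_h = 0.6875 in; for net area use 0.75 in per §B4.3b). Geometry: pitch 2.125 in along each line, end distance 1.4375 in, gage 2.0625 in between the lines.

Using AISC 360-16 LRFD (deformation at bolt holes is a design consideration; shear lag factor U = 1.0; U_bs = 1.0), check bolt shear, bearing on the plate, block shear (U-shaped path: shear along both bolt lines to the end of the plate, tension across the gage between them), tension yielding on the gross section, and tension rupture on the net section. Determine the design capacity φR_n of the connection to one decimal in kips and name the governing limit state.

Bolt shear: A_b = π(0.625)²/4 = 0.3068 in². φR_n = 0.75 × 68 × 0.3068 × 6 × 1 = 93.9 kips.
Bearing (0.25 in plate, F_u = 58 ksi): end bolts L_c = 1.4375 − 0.6875/2 = 1.09375, R_n = min(1.2×1.09375×0.25×58, 2.4×0.625×0.25×58) = 19.031 kips/bolt; interior L_c = 2.125 − 0.6875 = 1.4375, R_n = 21.75 kips/bolt. φR_n = 0.75 × (2×19.031 + 4×21.75) = 93.8 kips.
Block shear: shear path 2×[1.4375+2×2.125] = 2×5.6875 in, A_gv = 2.8438, A_nv = 2×(5.6875 − 2.5×0.75)×0.25 = 1.9063 in²; tension across gage: (2.0625 − 1×0.75)×0.25 = 0.32813 in². R_n = min(0.6×58×1.9063, 0.6×36×2.8438) + 1.0×58×0.32813 = min(66.339, 61.426) + 19.032 = 80.458 kips. φR_n = 0.75 × 80.458 = 60.3 kips.
Tension yield (gross): A_g = 7.125×0.25 = 1.7813 in². φR_n = 0.90 × 36 × 1.7813 = 57.7 kips.
Tension rupture (net): A_n = (7.125 − 2×0.75)×0.25 = 1.4063 in² (U = 1.0, A_e = A_n). φR_n = 0.75 × 58 × 1.4063 = 61.2 kips.
Governing: min(93.9, 93.8, 60.3, 57.7, 61.2) = 57.7 kips → gross-section yield.

57.7 kips (gross-section yield governs)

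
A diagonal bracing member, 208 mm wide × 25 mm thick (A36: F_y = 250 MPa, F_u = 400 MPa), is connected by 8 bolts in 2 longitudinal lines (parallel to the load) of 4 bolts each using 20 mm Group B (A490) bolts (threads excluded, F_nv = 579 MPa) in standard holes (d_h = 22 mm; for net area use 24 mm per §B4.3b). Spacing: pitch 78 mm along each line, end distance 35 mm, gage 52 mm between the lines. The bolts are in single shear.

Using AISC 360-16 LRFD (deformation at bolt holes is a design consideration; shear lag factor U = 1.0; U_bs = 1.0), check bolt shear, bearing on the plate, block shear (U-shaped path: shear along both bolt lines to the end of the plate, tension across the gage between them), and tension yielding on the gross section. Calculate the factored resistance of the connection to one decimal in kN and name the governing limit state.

1091.4 kN (bolt shear governs)

Bolt shear: A_b = π(20)²/4 = 314.16 mm². φR_n = 0.75 × 579 × 314.16 × 8 × 1 = 1091.4 kN.
Bearing (25 mm plate, F_u = 400 MPa): end bolts L_c = 35 − 22/2 = 24, R_n = min(1.2×24×25×400, 2.4×20×25×400) = 288 kN/bolt; interior L_c = 78 − 22 = 56, R_n = 480 kN/bolt. φR_n = 0.75 × (2×288 + 6×480) = 2592.0 kN.
Block shear: shear path 2×[35+3×78] = 2×269 mm, A_gv = 13450, A_nv = 2×(269 − 3.5×24)×25 = 9250 mm²; tension across gage: (52 − 1×24)×25 = 700 mm². R_n = min(0.6×400×9250, 0.6×250×13450) + 1.0×400×700 = min(2220, 2017.5) + 280 = 2297.5 kN. φR_n = 0.75 × 2297.5 = 1723.1 kN.
Tension yield (gross): A_g = 208×25 = 5200 mm². φR_n = 0.90 × 250 × 5200 = 1170.0 kN.
Governing: min(1091.4, 2592.0, 1723.1, 1170.0) = 1091.4 kN → bolt shear.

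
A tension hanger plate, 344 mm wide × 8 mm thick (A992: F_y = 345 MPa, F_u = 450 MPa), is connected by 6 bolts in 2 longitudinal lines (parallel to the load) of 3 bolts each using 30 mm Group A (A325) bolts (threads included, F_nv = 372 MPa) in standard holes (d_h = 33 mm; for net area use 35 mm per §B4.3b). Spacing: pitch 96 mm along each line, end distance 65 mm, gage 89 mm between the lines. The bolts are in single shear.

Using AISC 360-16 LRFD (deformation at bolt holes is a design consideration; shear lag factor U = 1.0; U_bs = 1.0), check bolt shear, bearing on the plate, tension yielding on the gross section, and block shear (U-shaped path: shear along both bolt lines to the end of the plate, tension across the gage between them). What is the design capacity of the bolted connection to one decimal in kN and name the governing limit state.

Bolt shear: A_b = π(30)²/4 = 706.86 mm². φR_n = 0.75 × 372 × 706.86 × 6 × 1 = 1183.3 kN.
Bearing (8 mm plate, F_u = 450 MPa): end bolts L_c = 65 − 33/2 = 48.5, R_n = min(1.2×48.5×8×450, 2.4×30×8×450) = 209.52 kN/bolt; interior L_c = 96 − 33 = 63, R_n = 259.2 kN/bolt. φR_n = 0.75 × (2×209.52 + 4×259.2) = 1091.9 kN.
Tension yield (gross): A_g = 344×8 = 2752 mm². φR_n = 0.90 × 345 × 2752 = 854.5 kN.
Block shear: shear path 2×[65+2×96] = 2×257 mm, A_gv = 4112, A_nv = 2×(257 − 2.5×35)×8 = 2712 mm²; tension across gage: (89 − 1×35)×8 = 432 mm². R_n = min(0.6×450×2712, 0.6×345×4112) + 1.0×450×432 = min(732.24, 851.18) + 194.4 = 926.64 kN. φR_n = 0.75 × 926.64 = 695.0 kN.
Governing: min(1183.3, 1091.9, 854.5, 695.0) = 695.0 kN → block shear.

695.0 kN (block shear governs)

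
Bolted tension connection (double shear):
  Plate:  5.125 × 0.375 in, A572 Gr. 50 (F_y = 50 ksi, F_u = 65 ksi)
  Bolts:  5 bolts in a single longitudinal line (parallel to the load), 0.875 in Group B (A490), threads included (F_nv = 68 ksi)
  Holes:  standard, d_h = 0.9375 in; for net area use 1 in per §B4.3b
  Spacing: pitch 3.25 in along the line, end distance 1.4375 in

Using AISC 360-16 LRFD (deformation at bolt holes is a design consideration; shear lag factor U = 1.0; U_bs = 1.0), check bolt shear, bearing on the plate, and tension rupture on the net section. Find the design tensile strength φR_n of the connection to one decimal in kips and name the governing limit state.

75.4 kips (net-section rupture governs)

Bolt shear: A_b = π(0.875)²/4 = 0.60132 in². φR_n = 0.75 × 68 × 0.60132 × 5 × 2 = 306.7 kips.
Bearing (0.375 in plate, F_u = 65 ksi): end bolts L_c = 1.4375 − 0.9375/2 = 0.96875, R_n = min(1.2×0.96875×0.375×65, 2.4×0.875×0.375×65) = 28.336 kips/bolt; interior L_c = 3.25 − 0.9375 = 2.3125, R_n = 51.188 kips/bolt. φR_n = 0.75 × (1×28.336 + 4×51.188) = 174.8 kips.
Tension rupture (net): A_n = (5.125 − 1×1)×0.375 = 1.5469 in² (U = 1.0, A_e = A_n). φR_n = 0.75 × 65 × 1.5469 = 75.4 kips.
Governing: min(306.7, 174.8, 75.4) = 75.4 kips → net-section rupture.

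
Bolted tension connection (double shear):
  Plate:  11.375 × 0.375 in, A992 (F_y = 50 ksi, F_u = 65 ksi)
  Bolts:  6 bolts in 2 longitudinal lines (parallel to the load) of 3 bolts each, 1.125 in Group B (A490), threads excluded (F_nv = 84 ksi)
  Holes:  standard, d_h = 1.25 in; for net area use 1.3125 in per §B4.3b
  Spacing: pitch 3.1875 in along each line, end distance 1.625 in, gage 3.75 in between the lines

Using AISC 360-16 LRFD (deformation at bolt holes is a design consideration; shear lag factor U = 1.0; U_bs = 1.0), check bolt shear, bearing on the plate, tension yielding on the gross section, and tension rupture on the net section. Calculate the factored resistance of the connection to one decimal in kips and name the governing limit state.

Bolt shear: A_b = π(1.125)²/4 = 0.99402 in². φR_n = 0.75 × 84 × 0.99402 × 6 × 2 = 751.5 kips.
Bearing (0.375 in plate, F_u = 65 ksi): end bolts L_c = 1.625 − 1.25/2 = 1, R_n = min(1.2×1×0.375×65, 2.4×1.125×0.375×65) = 29.25 kips/bolt; interior L_c = 3.1875 − 1.25 = 1.9375, R_n = 56.672 kips/bolt. φR_n = 0.75 × (2×29.25 + 4×56.672) = 213.9 kips.
Tension yield (gross): A_g = 11.375×0.375 = 4.2656 in². φR_n = 0.90 × 50 × 4.2656 = 192.0 kips.
Tension rupture (net): A_n = (11.375 − 2×1.3125)×0.375 = 3.2813 in² (U = 1.0, A_e = A_n). φR_n = 0.75 × 65 × 3.2813 = 160.0 kips.
Governing: min(751.5, 213.9, 192.0, 160.0) = 160.0 kips → net-section rupture.

160.0 kips (net-section rupture governs)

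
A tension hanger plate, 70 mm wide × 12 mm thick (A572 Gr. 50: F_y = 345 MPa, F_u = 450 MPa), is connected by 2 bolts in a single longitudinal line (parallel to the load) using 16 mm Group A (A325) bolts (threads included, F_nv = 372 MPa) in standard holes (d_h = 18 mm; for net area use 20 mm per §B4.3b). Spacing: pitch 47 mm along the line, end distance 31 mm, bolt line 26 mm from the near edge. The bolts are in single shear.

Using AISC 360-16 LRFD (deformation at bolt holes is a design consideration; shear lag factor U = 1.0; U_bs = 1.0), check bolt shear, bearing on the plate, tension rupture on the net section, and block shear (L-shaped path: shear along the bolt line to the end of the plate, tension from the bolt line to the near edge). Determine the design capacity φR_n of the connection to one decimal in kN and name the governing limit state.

112.2 kN (bolt shear governs)

Bolt shear: A_b = π(16)²/4 = 201.06 mm². φR_n = 0.75 × 372 × 201.06 × 2 × 1 = 112.2 kN.
Bearing (12 mm plate, F_u = 450 MPa): end bolts L_c = 31 − 18/2 = 22, R_n = min(1.2×22×12×450, 2.4×16×12×450) = 142.56 kN/bolt; interior L_c = 47 − 18 = 29, R_n = 187.92 kN/bolt. φR_n = 0.75 × (1×142.56 + 1×187.92) = 247.9 kN.
Tension rupture (net): A_n = (70 − 1×20)×12 = 600 mm² (U = 1.0, A_e = A_n). φR_n = 0.75 × 450 × 600 = 202.5 kN.
Block shear: shear path 1×[31+1×47] = 1×78 mm, A_gv = 936, A_nv = 1×(78 − 1.5×20)×12 = 576 mm²; tension to near edge: (26 − 0.5×20)×12 = 192 mm². R_n = min(0.6×450×576, 0.6×345×936) + 1.0×450×192 = min(155.52, 193.75) + 86.4 = 241.92 kN. φR_n = 0.75 × 241.92 = 181.4 kN.
Governing: min(112.2, 247.9, 202.5, 181.4) = 112.2 kN → bolt shear.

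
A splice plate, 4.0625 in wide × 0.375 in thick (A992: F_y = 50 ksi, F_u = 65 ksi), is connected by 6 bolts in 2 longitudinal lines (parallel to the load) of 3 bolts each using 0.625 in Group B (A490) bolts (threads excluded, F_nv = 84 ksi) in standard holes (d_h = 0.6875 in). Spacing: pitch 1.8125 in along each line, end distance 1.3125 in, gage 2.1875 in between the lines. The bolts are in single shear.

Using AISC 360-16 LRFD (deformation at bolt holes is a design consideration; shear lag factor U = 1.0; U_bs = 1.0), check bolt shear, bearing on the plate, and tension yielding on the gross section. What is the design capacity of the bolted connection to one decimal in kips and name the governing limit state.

Bolt shear: A_b = π(0.625)²/4 = 0.3068 in². φR_n = 0.75 × 84 × 0.3068 × 6 × 1 = 116.0 kips.
Bearing (0.375 in plate, F_u = 65 ksi): end bolts L_c = 1.3125 − 0.6875/2 = 0.96875, R_n = min(1.2×0.96875×0.375×65, 2.4×0.625×0.375×65) = 28.336 kips/bolt; interior L_c = 1.8125 − 0.6875 = 1.125, R_n = 32.906 kips/bolt. φR_n = 0.75 × (2×28.336 + 4×32.906) = 141.2 kips.
Tension yield (gross): A_g = 4.0625×0.375 = 1.5234 in². φR_n = 0.90 × 50 × 1.5234 = 68.6 kips.
Governing: min(116.0, 141.2, 68.6) = 68.6 kips → gross-section yield.

68.6 kips (gross-section yield governs)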